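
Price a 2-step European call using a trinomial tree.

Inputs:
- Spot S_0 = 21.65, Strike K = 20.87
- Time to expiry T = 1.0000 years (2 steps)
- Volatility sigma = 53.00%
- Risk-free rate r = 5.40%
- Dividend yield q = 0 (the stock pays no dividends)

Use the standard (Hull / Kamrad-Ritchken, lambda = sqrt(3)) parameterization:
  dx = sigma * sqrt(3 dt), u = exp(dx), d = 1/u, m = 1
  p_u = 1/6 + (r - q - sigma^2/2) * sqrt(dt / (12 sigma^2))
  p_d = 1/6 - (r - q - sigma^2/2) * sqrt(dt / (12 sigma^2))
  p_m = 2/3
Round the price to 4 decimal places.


Answer: Price = V(0,0) = 4.8173

Derivation:
dt = T/N = 0.500000; dx = sigma*sqrt(3*dt) = 0.649115
u = exp(dx) = 1.913846; d = 1/u = 0.522508
p_u = 0.133371, p_m = 0.666667, p_d = 0.199962
Discount per step: exp(-r*dt) = 0.973361
Stock lattice S(k, j) with j the centered position index:
  k=0: S(0,+0) = 21.6500
  k=1: S(1,-1) = 11.3123; S(1,+0) = 21.6500; S(1,+1) = 41.4348
  k=2: S(2,-2) = 5.9108; S(2,-1) = 11.3123; S(2,+0) = 21.6500; S(2,+1) = 41.4348; S(2,+2) = 79.2998
Terminal payoffs V(N, j) = max(S_T - K, 0):
  V(2,-2) = 0.000000; V(2,-1) = 0.000000; V(2,+0) = 0.780000; V(2,+1) = 20.564764; V(2,+2) = 58.429753
Backward induction: V(k, j) = exp(-r*dt) * [p_u * V(k+1, j+1) + p_m * V(k+1, j) + p_d * V(k+1, j-1)]
  V(1,-1) = exp(-r*dt) * [p_u*0.780000 + p_m*0.000000 + p_d*0.000000] = 0.101258
  V(1,+0) = exp(-r*dt) * [p_u*20.564764 + p_m*0.780000 + p_d*0.000000] = 3.175834
  V(1,+1) = exp(-r*dt) * [p_u*58.429753 + p_m*20.564764 + p_d*0.780000] = 21.081706
  V(0,+0) = exp(-r*dt) * [p_u*21.081706 + p_m*3.175834 + p_d*0.101258] = 4.817326


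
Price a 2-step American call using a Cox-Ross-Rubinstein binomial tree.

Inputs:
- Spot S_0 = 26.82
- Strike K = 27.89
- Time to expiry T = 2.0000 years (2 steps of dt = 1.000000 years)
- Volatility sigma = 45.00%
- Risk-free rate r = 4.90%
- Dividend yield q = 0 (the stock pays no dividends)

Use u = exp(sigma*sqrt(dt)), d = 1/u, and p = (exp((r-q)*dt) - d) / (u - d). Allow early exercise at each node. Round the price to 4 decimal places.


dt = T/N = 1.000000
u = exp(sigma*sqrt(dt)) = 1.568312; d = 1/u = 0.637628
p = (exp((r-q)*dt) - d) / (u - d) = 0.443321
Discount per step: exp(-r*dt) = 0.952181
Stock lattice S(k, i) with i counting down-moves:
  k=0: S(0,0) = 26.8200
  k=1: S(1,0) = 42.0621; S(1,1) = 17.1012
  k=2: S(2,0) = 65.9666; S(2,1) = 26.8200; S(2,2) = 10.9042
Terminal payoffs V(N, i) = max(S_T - K, 0):
  V(2,0) = 38.076555; V(2,1) = 0.000000; V(2,2) = 0.000000
Backward induction: V(k, i) = exp(-r*dt) * [p * V(k+1, i) + (1-p) * V(k+1, i+1)]; then take max(V_cont, immediate exercise) for American.
  V(1,0) = exp(-r*dt) * [p*38.076555 + (1-p)*0.000000] = 16.072964; exercise = 14.172133; V(1,0) = max -> 16.072964
  V(1,1) = exp(-r*dt) * [p*0.000000 + (1-p)*0.000000] = 0.000000; exercise = 0.000000; V(1,1) = max -> 0.000000
  V(0,0) = exp(-r*dt) * [p*16.072964 + (1-p)*0.000000] = 6.784757; exercise = 0.000000; V(0,0) = max -> 6.784757

Answer: Price = V(0,0) = 6.7848


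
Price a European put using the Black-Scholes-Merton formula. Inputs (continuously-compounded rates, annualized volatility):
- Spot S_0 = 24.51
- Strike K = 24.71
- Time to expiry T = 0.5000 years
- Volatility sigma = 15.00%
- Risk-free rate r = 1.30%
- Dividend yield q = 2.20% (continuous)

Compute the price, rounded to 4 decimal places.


d1 = (ln(S/K) + (r - q + 0.5*sigma^2) * T) / (sigma * sqrt(T)) = -0.06601382
d2 = d1 - sigma * sqrt(T) = -0.17207983
exp(-rT) = 0.99352108; exp(-qT) = 0.98906028
P = K * exp(-rT) * N(-d2) - S_0 * exp(-qT) * N(-d1)
N(-d1) = 0.52631659; N(-d2) = 0.56831262
P = 24.7100 * 0.99352108 * 0.56831262 - 24.5100 * 0.98906028 * 0.52631659 = 1.1931

Answer: Price = 1.1931


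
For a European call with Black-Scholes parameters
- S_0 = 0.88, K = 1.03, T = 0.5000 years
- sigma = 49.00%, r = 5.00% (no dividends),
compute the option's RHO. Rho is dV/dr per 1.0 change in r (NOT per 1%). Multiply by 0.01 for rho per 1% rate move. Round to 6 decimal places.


d1 = -0.2088625277; d2 = -0.5553448505
phi(d1) = 0.3903348529; exp(-qT) = 1.0000000000; exp(-rT) = 0.9753099120
N(d2) = 0.2893294034
Rho = K*T*exp(-rT)*N(d2) = 1.0300 * 0.5000 * 0.9753099120 * 0.2893294034 = 0.145326

Answer: Rho = 0.145326


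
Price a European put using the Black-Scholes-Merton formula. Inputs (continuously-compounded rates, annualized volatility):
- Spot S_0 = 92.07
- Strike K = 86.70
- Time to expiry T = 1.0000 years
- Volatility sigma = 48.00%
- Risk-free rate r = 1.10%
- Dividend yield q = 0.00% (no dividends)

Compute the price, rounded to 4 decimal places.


Answer: Price = 13.8855

Derivation:
d1 = (ln(S/K) + (r - q + 0.5*sigma^2) * T) / (sigma * sqrt(T)) = 0.38811515
d2 = d1 - sigma * sqrt(T) = -0.09188485
exp(-rT) = 0.98906028; exp(-qT) = 1.00000000
P = K * exp(-rT) * N(-d2) - S_0 * exp(-qT) * N(-d1)
N(-d1) = 0.34896541; N(-d2) = 0.53660523
P = 86.7000 * 0.98906028 * 0.53660523 - 92.0700 * 1.00000000 * 0.34896541 = 13.8855


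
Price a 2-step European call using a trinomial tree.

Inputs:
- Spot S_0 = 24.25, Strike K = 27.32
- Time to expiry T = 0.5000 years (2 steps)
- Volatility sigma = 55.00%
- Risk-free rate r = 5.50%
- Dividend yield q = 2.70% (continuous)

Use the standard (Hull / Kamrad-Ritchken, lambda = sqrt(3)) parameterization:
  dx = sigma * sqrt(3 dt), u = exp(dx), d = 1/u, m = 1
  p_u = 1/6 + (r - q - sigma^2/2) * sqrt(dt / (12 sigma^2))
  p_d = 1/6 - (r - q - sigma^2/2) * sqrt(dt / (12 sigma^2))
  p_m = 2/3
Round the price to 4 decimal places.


dt = T/N = 0.250000; dx = sigma*sqrt(3*dt) = 0.476314
u = exp(dx) = 1.610128; d = 1/u = 0.621068
p_u = 0.134322, p_m = 0.666667, p_d = 0.199011
Discount per step: exp(-r*dt) = 0.986344
Stock lattice S(k, j) with j the centered position index:
  k=0: S(0,+0) = 24.2500
  k=1: S(1,-1) = 15.0609; S(1,+0) = 24.2500; S(1,+1) = 39.0456
  k=2: S(2,-2) = 9.3539; S(2,-1) = 15.0609; S(2,+0) = 24.2500; S(2,+1) = 39.0456; S(2,+2) = 62.8685
Terminal payoffs V(N, j) = max(S_T - K, 0):
  V(2,-2) = 0.000000; V(2,-1) = 0.000000; V(2,+0) = 0.000000; V(2,+1) = 11.725615; V(2,+2) = 35.548457
Backward induction: V(k, j) = exp(-r*dt) * [p_u * V(k+1, j+1) + p_m * V(k+1, j) + p_d * V(k+1, j-1)]
  V(1,-1) = exp(-r*dt) * [p_u*0.000000 + p_m*0.000000 + p_d*0.000000] = 0.000000
  V(1,+0) = exp(-r*dt) * [p_u*11.725615 + p_m*0.000000 + p_d*0.000000] = 1.553499
  V(1,+1) = exp(-r*dt) * [p_u*35.548457 + p_m*11.725615 + p_d*0.000000] = 12.420059
  V(0,+0) = exp(-r*dt) * [p_u*12.420059 + p_m*1.553499 + p_d*0.000000] = 2.667027

Answer: Price = V(0,0) = 2.6670


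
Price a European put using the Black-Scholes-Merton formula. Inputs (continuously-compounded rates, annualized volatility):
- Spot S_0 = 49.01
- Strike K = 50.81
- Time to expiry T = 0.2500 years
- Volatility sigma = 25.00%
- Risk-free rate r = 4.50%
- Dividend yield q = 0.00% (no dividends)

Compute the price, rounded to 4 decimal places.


d1 = (ln(S/K) + (r - q + 0.5*sigma^2) * T) / (sigma * sqrt(T)) = -0.13605061
d2 = d1 - sigma * sqrt(T) = -0.26105061
exp(-rT) = 0.98881304; exp(-qT) = 1.00000000
P = K * exp(-rT) * N(-d2) - S_0 * exp(-qT) * N(-d1)
N(-d1) = 0.55410937; N(-d2) = 0.60297326
P = 50.8100 * 0.98881304 * 0.60297326 - 49.0100 * 1.00000000 * 0.55410937 = 3.1374

Answer: Price = 3.1374


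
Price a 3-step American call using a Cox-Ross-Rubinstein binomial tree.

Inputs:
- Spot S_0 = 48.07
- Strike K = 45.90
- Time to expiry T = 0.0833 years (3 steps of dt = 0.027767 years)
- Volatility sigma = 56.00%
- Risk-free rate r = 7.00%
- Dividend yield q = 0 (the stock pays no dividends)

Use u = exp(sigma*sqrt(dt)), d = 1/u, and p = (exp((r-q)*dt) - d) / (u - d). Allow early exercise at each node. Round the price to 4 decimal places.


Answer: Price = V(0,0) = 4.5277

Derivation:
dt = T/N = 0.027767
u = exp(sigma*sqrt(dt)) = 1.097807; d = 1/u = 0.910907
p = (exp((r-q)*dt) - d) / (u - d) = 0.487098
Discount per step: exp(-r*dt) = 0.998058
Stock lattice S(k, i) with i counting down-moves:
  k=0: S(0,0) = 48.0700
  k=1: S(1,0) = 52.7716; S(1,1) = 43.7873
  k=2: S(2,0) = 57.9330; S(2,1) = 48.0700; S(2,2) = 39.8861
  k=3: S(3,0) = 63.5993; S(3,1) = 52.7716; S(3,2) = 43.7873; S(3,3) = 36.3326
Terminal payoffs V(N, i) = max(S_T - K, 0):
  V(3,0) = 17.699288; V(3,1) = 6.871588; V(3,2) = 0.000000; V(3,3) = 0.000000
Backward induction: V(k, i) = exp(-r*dt) * [p * V(k+1, i) + (1-p) * V(k+1, i+1)]; then take max(V_cont, immediate exercise) for American.
  V(2,0) = exp(-r*dt) * [p*17.699288 + (1-p)*6.871588] = 12.122153; exercise = 12.033026; V(2,0) = max -> 12.122153
  V(2,1) = exp(-r*dt) * [p*6.871588 + (1-p)*0.000000] = 3.340636; exercise = 2.170000; V(2,1) = max -> 3.340636
  V(2,2) = exp(-r*dt) * [p*0.000000 + (1-p)*0.000000] = 0.000000; exercise = 0.000000; V(2,2) = max -> 0.000000
  V(1,0) = exp(-r*dt) * [p*12.122153 + (1-p)*3.340636] = 7.603302; exercise = 6.871588; V(1,0) = max -> 7.603302
  V(1,1) = exp(-r*dt) * [p*3.340636 + (1-p)*0.000000] = 1.624057; exercise = 0.000000; V(1,1) = max -> 1.624057
  V(0,0) = exp(-r*dt) * [p*7.603302 + (1-p)*1.624057] = 4.527725; exercise = 2.170000; V(0,0) = max -> 4.527725


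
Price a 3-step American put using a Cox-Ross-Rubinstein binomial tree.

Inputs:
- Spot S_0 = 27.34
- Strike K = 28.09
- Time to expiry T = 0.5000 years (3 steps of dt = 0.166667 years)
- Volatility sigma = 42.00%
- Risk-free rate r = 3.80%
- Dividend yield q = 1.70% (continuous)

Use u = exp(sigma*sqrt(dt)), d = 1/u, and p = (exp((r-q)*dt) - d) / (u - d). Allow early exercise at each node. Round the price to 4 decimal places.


Answer: Price = V(0,0) = 3.7490

Derivation:
dt = T/N = 0.166667
u = exp(sigma*sqrt(dt)) = 1.187042; d = 1/u = 0.842430
p = (exp((r-q)*dt) - d) / (u - d) = 0.467413
Discount per step: exp(-r*dt) = 0.993687
Stock lattice S(k, i) with i counting down-moves:
  k=0: S(0,0) = 27.3400
  k=1: S(1,0) = 32.4537; S(1,1) = 23.0320
  k=2: S(2,0) = 38.5239; S(2,1) = 27.3400; S(2,2) = 19.4029
  k=3: S(3,0) = 45.7295; S(3,1) = 32.4537; S(3,2) = 23.0320; S(3,3) = 16.3456
Terminal payoffs V(N, i) = max(K - S_T, 0):
  V(3,0) = 0.000000; V(3,1) = 0.000000; V(3,2) = 5.057954; V(3,3) = 11.744412
Backward induction: V(k, i) = exp(-r*dt) * [p * V(k+1, i) + (1-p) * V(k+1, i+1)]; then take max(V_cont, immediate exercise) for American.
  V(2,0) = exp(-r*dt) * [p*0.000000 + (1-p)*0.000000] = 0.000000; exercise = 0.000000; V(2,0) = max -> 0.000000
  V(2,1) = exp(-r*dt) * [p*0.000000 + (1-p)*5.057954] = 2.676795; exercise = 0.750000; V(2,1) = max -> 2.676795
  V(2,2) = exp(-r*dt) * [p*5.057954 + (1-p)*11.744412] = 8.564661; exercise = 8.687105; V(2,2) = max -> 8.687105
  V(1,0) = exp(-r*dt) * [p*0.000000 + (1-p)*2.676795] = 1.416626; exercise = 0.000000; V(1,0) = max -> 1.416626
  V(1,1) = exp(-r*dt) * [p*2.676795 + (1-p)*8.687105] = 5.840701; exercise = 5.057954; V(1,1) = max -> 5.840701
  V(0,0) = exp(-r*dt) * [p*1.416626 + (1-p)*5.840701] = 3.749012; exercise = 0.750000; V(0,0) = max -> 3.749012


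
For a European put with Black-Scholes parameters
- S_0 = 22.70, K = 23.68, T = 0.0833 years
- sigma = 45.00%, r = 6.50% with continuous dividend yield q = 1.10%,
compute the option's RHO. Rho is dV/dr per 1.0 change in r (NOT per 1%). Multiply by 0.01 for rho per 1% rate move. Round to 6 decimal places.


Answer: Rho = -1.253609

Derivation:
d1 = -0.2258550298; d2 = -0.3557328570
phi(d1) = 0.3888958222; exp(-qT) = 0.9990841197; exp(-rT) = 0.9946001320
N(-d2) = 0.6389796819
Rho = -K*T*exp(-rT)*N(-d2) = -23.6800 * 0.0833 * 0.9946001320 * 0.6389796819 = -1.253609


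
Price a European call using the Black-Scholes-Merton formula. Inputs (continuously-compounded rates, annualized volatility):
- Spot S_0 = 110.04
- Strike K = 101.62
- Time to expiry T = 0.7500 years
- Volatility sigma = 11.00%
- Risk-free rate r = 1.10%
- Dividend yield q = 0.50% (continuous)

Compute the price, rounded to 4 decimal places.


d1 = (ln(S/K) + (r - q + 0.5*sigma^2) * T) / (sigma * sqrt(T)) = 0.93048992
d2 = d1 - sigma * sqrt(T) = 0.83522712
exp(-rT) = 0.99178394; exp(-qT) = 0.99625702
C = S_0 * exp(-qT) * N(d1) - K * exp(-rT) * N(d2)
N(d1) = 0.82394126; N(d2) = 0.79820508
C = 110.0400 * 0.99625702 * 0.82394126 - 101.6200 * 0.99178394 * 0.79820508 = 9.8800

Answer: Price = 9.8800


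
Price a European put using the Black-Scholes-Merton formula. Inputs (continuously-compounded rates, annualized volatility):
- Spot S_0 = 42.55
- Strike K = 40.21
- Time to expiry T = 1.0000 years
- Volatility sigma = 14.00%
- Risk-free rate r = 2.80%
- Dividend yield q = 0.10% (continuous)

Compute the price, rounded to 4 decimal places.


Answer: Price = 0.9663

Derivation:
d1 = (ln(S/K) + (r - q + 0.5*sigma^2) * T) / (sigma * sqrt(T)) = 0.66688667
d2 = d1 - sigma * sqrt(T) = 0.52688667
exp(-rT) = 0.97238837; exp(-qT) = 0.99900050
P = K * exp(-rT) * N(-d2) - S_0 * exp(-qT) * N(-d1)
N(-d1) = 0.25242226; N(-d2) = 0.29913614
P = 40.2100 * 0.97238837 * 0.29913614 - 42.5500 * 0.99900050 * 0.25242226 = 0.9663


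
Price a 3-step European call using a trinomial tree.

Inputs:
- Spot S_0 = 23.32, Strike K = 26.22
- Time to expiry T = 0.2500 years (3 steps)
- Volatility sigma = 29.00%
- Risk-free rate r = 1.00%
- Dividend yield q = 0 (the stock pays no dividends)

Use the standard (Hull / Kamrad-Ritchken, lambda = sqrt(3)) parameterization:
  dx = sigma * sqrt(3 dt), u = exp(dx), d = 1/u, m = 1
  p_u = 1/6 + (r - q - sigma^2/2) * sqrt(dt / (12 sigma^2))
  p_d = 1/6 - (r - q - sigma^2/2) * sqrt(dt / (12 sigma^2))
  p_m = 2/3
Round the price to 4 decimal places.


Answer: Price = V(0,0) = 0.4472

Derivation:
dt = T/N = 0.083333; dx = sigma*sqrt(3*dt) = 0.145000
u = exp(dx) = 1.156040; d = 1/u = 0.865022
p_u = 0.157457, p_m = 0.666667, p_d = 0.175876
Discount per step: exp(-r*dt) = 0.999167
Stock lattice S(k, j) with j the centered position index:
  k=0: S(0,+0) = 23.3200
  k=1: S(1,-1) = 20.1723; S(1,+0) = 23.3200; S(1,+1) = 26.9588
  k=2: S(2,-2) = 17.4495; S(2,-1) = 20.1723; S(2,+0) = 23.3200; S(2,+1) = 26.9588; S(2,+2) = 31.1655
  k=3: S(3,-3) = 15.0942; S(3,-2) = 17.4495; S(3,-1) = 20.1723; S(3,+0) = 23.3200; S(3,+1) = 26.9588; S(3,+2) = 31.1655; S(3,+3) = 36.0285
Terminal payoffs V(N, j) = max(S_T - K, 0):
  V(3,-3) = 0.000000; V(3,-2) = 0.000000; V(3,-1) = 0.000000; V(3,+0) = 0.000000; V(3,+1) = 0.738843; V(3,+2) = 4.945489; V(3,+3) = 9.808539
Backward induction: V(k, j) = exp(-r*dt) * [p_u * V(k+1, j+1) + p_m * V(k+1, j) + p_d * V(k+1, j-1)]
  V(2,-2) = exp(-r*dt) * [p_u*0.000000 + p_m*0.000000 + p_d*0.000000] = 0.000000
  V(2,-1) = exp(-r*dt) * [p_u*0.000000 + p_m*0.000000 + p_d*0.000000] = 0.000000
  V(2,+0) = exp(-r*dt) * [p_u*0.738843 + p_m*0.000000 + p_d*0.000000] = 0.116239
  V(2,+1) = exp(-r*dt) * [p_u*4.945489 + p_m*0.738843 + p_d*0.000000] = 1.270204
  V(2,+2) = exp(-r*dt) * [p_u*9.808539 + p_m*4.945489 + p_d*0.738843] = 4.967219
  V(1,-1) = exp(-r*dt) * [p_u*0.116239 + p_m*0.000000 + p_d*0.000000] = 0.018287
  V(1,+0) = exp(-r*dt) * [p_u*1.270204 + p_m*0.116239 + p_d*0.000000] = 0.277264
  V(1,+1) = exp(-r*dt) * [p_u*4.967219 + p_m*1.270204 + p_d*0.116239] = 1.647995
  V(0,+0) = exp(-r*dt) * [p_u*1.647995 + p_m*0.277264 + p_d*0.018287] = 0.447174


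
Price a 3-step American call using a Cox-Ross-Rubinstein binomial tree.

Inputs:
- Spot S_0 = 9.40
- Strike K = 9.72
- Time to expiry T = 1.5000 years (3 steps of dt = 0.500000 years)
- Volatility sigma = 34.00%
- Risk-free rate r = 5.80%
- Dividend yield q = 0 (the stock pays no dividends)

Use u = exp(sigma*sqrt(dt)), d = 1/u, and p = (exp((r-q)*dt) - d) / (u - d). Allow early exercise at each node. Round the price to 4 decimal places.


Answer: Price = V(0,0) = 1.8765

Derivation:
dt = T/N = 0.500000
u = exp(sigma*sqrt(dt)) = 1.271778; d = 1/u = 0.786300
p = (exp((r-q)*dt) - d) / (u - d) = 0.500793
Discount per step: exp(-r*dt) = 0.971416
Stock lattice S(k, i) with i counting down-moves:
  k=0: S(0,0) = 9.4000
  k=1: S(1,0) = 11.9547; S(1,1) = 7.3912
  k=2: S(2,0) = 15.2038; S(2,1) = 9.4000; S(2,2) = 5.8117
  k=3: S(3,0) = 19.3358; S(3,1) = 11.9547; S(3,2) = 7.3912; S(3,3) = 4.5698
Terminal payoffs V(N, i) = max(S_T - K, 0):
  V(3,0) = 9.615806; V(3,1) = 2.234718; V(3,2) = 0.000000; V(3,3) = 0.000000
Backward induction: V(k, i) = exp(-r*dt) * [p * V(k+1, i) + (1-p) * V(k+1, i+1)]; then take max(V_cont, immediate exercise) for American.
  V(2,0) = exp(-r*dt) * [p*9.615806 + (1-p)*2.234718] = 5.761585; exercise = 5.483753; V(2,0) = max -> 5.761585
  V(2,1) = exp(-r*dt) * [p*2.234718 + (1-p)*0.000000] = 1.087143; exercise = 0.000000; V(2,1) = max -> 1.087143
  V(2,2) = exp(-r*dt) * [p*0.000000 + (1-p)*0.000000] = 0.000000; exercise = 0.000000; V(2,2) = max -> 0.000000
  V(1,0) = exp(-r*dt) * [p*5.761585 + (1-p)*1.087143] = 3.330086; exercise = 2.234718; V(1,0) = max -> 3.330086
  V(1,1) = exp(-r*dt) * [p*1.087143 + (1-p)*0.000000] = 0.528872; exercise = 0.000000; V(1,1) = max -> 0.528872
  V(0,0) = exp(-r*dt) * [p*3.330086 + (1-p)*0.528872] = 1.876486; exercise = 0.000000; V(0,0) = max -> 1.876486


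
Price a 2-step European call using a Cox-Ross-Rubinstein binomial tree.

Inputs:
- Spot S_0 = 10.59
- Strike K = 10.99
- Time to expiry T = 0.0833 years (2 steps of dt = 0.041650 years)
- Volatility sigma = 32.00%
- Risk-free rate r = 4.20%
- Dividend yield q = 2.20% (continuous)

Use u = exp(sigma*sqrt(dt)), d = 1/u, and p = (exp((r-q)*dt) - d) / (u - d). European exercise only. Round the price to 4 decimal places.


Answer: Price = V(0,0) = 0.2579

Derivation:
dt = T/N = 0.041650
u = exp(sigma*sqrt(dt)) = 1.067486; d = 1/u = 0.936780
p = (exp((r-q)*dt) - d) / (u - d) = 0.490055
Discount per step: exp(-r*dt) = 0.998252
Stock lattice S(k, i) with i counting down-moves:
  k=0: S(0,0) = 10.5900
  k=1: S(1,0) = 11.3047; S(1,1) = 9.9205
  k=2: S(2,0) = 12.0676; S(2,1) = 10.5900; S(2,2) = 9.2933
Terminal payoffs V(N, i) = max(S_T - K, 0):
  V(2,0) = 1.077592; V(2,1) = 0.000000; V(2,2) = 0.000000
Backward induction: V(k, i) = exp(-r*dt) * [p * V(k+1, i) + (1-p) * V(k+1, i+1)].
  V(1,0) = exp(-r*dt) * [p*1.077592 + (1-p)*0.000000] = 0.527156
  V(1,1) = exp(-r*dt) * [p*0.000000 + (1-p)*0.000000] = 0.000000
  V(0,0) = exp(-r*dt) * [p*0.527156 + (1-p)*0.000000] = 0.257884


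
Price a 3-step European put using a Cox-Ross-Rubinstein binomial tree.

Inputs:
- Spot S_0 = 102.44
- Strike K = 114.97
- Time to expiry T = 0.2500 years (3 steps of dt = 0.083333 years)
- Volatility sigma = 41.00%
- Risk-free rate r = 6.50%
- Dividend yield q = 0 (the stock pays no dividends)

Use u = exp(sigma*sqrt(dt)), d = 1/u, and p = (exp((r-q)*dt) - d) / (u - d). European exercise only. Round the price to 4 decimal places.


Answer: Price = V(0,0) = 14.4795

Derivation:
dt = T/N = 0.083333
u = exp(sigma*sqrt(dt)) = 1.125646; d = 1/u = 0.888379
p = (exp((r-q)*dt) - d) / (u - d) = 0.493337
Discount per step: exp(-r*dt) = 0.994598
Stock lattice S(k, i) with i counting down-moves:
  k=0: S(0,0) = 102.4400
  k=1: S(1,0) = 115.3111; S(1,1) = 91.0055
  k=2: S(2,0) = 129.7995; S(2,1) = 102.4400; S(2,2) = 80.8474
  k=3: S(3,0) = 146.1082; S(3,1) = 115.3111; S(3,2) = 91.0055; S(3,3) = 71.8231
Terminal payoffs V(N, i) = max(K - S_T, 0):
  V(3,0) = 0.000000; V(3,1) = 0.000000; V(3,2) = 23.964453; V(3,3) = 43.146850
Backward induction: V(k, i) = exp(-r*dt) * [p * V(k+1, i) + (1-p) * V(k+1, i+1)].
  V(2,0) = exp(-r*dt) * [p*0.000000 + (1-p)*0.000000] = 0.000000
  V(2,1) = exp(-r*dt) * [p*0.000000 + (1-p)*23.964453] = 12.076319
  V(2,2) = exp(-r*dt) * [p*23.964453 + (1-p)*43.146850] = 33.501511
  V(1,0) = exp(-r*dt) * [p*0.000000 + (1-p)*12.076319] = 6.085575
  V(1,1) = exp(-r*dt) * [p*12.076319 + (1-p)*33.501511] = 22.807800
  V(0,0) = exp(-r*dt) * [p*6.085575 + (1-p)*22.807800] = 14.479470


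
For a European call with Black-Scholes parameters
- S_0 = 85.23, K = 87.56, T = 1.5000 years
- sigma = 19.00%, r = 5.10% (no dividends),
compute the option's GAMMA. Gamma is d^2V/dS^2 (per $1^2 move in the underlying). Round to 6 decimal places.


Answer: Gamma = 0.019054

Derivation:
d1 = 0.3291951425; d2 = 0.0964936170
phi(d1) = 0.3779009124; exp(-qT) = 1.0000000000; exp(-rT) = 0.9263529143
Gamma = exp(-qT) * phi(d1) / (S * sigma * sqrt(T)) = 1.0000000000 * 0.3779009124 / (85.2300 * 0.1900 * 1.2247448714) = 0.019054


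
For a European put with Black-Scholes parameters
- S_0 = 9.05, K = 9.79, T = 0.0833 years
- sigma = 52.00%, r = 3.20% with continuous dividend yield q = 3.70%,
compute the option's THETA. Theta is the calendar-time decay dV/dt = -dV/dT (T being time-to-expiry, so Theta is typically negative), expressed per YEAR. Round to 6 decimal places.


Answer: Theta = -2.926456

Derivation:
d1 = -0.4514296854; d2 = -0.6015107302
phi(d1) = 0.3602947208; exp(-qT) = 0.9969226448; exp(-rT) = 0.9973379496
Theta = -S*exp(-qT)*phi(d1)*sigma/(2*sqrt(T)) + r*K*exp(-rT)*N(-d2) - q*S*exp(-qT)*N(-d1)
N(-d1) = 0.6741600539; N(-d2) = 0.7262500664; sqrt(T) = 0.2886173938
Term 1 = -9.0500 * 0.9969226448 * 0.3602947208 * 0.5200 / (2 * 0.2886173938) = -2.9283217023
Term 2 = 0.0320 * 9.7900 * 0.9973379496 * 0.7262500664 = 0.2269139521
Term 3 = -0.0370 * 9.0500 * 0.9969226448 * 0.6741600539 = -0.2250478042
Theta = -2.9283217023 + (0.2269139521) + (-0.2250478042) = -2.926456


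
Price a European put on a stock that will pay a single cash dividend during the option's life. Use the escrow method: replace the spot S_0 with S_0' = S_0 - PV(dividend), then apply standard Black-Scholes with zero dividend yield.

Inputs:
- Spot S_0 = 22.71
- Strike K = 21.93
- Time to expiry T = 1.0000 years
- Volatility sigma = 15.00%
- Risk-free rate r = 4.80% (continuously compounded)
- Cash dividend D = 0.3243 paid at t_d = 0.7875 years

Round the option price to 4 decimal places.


PV(D) = D * exp(-r * t_d) = 0.3243 * 0.96290550 = 0.31227025
S_0' = S_0 - PV(D) = 22.7100 - 0.31227025 = 22.39772975
d1 = (ln(S_0'/K) + (r + sigma^2/2)*T) / (sigma*sqrt(T)) = 0.53569360
d2 = d1 - sigma*sqrt(T) = 0.38569360
exp(-rT) = 0.95313379
N(-d1) = 0.29608516; N(-d2) = 0.34986180
P = K * exp(-rT) * N(-d2) - S_0' * N(-d1) = 21.9300 * 0.95313379 * 0.34986180 - 22.39772975 * 0.29608516 = 0.6813

Answer: Price = 0.6813


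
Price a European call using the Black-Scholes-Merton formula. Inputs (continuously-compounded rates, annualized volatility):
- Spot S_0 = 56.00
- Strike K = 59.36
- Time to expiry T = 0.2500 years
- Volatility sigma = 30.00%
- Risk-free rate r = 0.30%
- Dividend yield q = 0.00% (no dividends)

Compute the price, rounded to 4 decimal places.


Answer: Price = 2.0392

Derivation:
d1 = (ln(S/K) + (r - q + 0.5*sigma^2) * T) / (sigma * sqrt(T)) = -0.30845939
d2 = d1 - sigma * sqrt(T) = -0.45845939
exp(-rT) = 0.99925028; exp(-qT) = 1.00000000
C = S_0 * exp(-qT) * N(d1) - K * exp(-rT) * N(d2)
N(d1) = 0.37886640; N(d2) = 0.32331122
C = 56.0000 * 1.00000000 * 0.37886640 - 59.3600 * 0.99925028 * 0.32331122 = 2.0392


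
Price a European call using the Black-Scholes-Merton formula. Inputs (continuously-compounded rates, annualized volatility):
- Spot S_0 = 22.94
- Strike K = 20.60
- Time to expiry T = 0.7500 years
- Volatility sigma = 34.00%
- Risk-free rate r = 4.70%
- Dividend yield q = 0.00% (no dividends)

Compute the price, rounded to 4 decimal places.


d1 = (ln(S/K) + (r - q + 0.5*sigma^2) * T) / (sigma * sqrt(T)) = 0.63233791
d2 = d1 - sigma * sqrt(T) = 0.33788927
exp(-rT) = 0.96536405; exp(-qT) = 1.00000000
C = S_0 * exp(-qT) * N(d1) - K * exp(-rT) * N(d2)
N(d1) = 0.73641695; N(d2) = 0.63227668
C = 22.9400 * 1.00000000 * 0.73641695 - 20.6000 * 0.96536405 * 0.63227668 = 4.3196

Answer: Price = 4.3196


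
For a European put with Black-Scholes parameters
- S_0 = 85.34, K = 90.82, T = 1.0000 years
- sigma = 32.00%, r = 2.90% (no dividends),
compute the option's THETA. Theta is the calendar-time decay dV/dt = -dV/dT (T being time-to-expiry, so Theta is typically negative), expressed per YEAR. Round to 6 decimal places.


Answer: Theta = -3.893262

Derivation:
d1 = 0.0561367253; d2 = -0.2638632747
phi(d1) = 0.3983141756; exp(-qT) = 1.0000000000; exp(-rT) = 0.9714164645
Theta = -S*exp(-qT)*phi(d1)*sigma/(2*sqrt(T)) + r*K*exp(-rT)*N(-d2) - q*S*exp(-qT)*N(-d1)
N(-d1) = 0.4776164438; N(-d2) = 0.6040573622; sqrt(T) = 1.0000000000
Term 1 = -85.3400 * 1.0000000000 * 0.3983141756 * 0.3200 / (2 * 1.0000000000) = -5.4387410793
Term 2 = 0.0290 * 90.8200 * 0.9714164645 * 0.6040573622 = 1.5454791036
Term 3 = 0 (no dividend yield, q = 0)
Theta = -5.4387410793 + (1.5454791036) + (0.0000000000) = -3.893262


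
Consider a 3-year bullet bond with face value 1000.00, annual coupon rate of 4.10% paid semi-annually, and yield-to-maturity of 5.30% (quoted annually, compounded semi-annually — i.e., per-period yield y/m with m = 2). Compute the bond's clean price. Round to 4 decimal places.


Answer: Price = 967.1164

Derivation:
Coupon per period c = face * coupon_rate / m = 20.500000
Periods per year m = 2; per-period yield y/m = 0.026500
Number of cashflows N = 6
Cashflows (t years, CF_t, discount factor 1/(1+y/m)^(m*t), PV):
  t = 0.5000: CF_t = 20.500000, DF = 0.974184, PV = 19.970774
  t = 1.0000: CF_t = 20.500000, DF = 0.949035, PV = 19.455211
  t = 1.5000: CF_t = 20.500000, DF = 0.924535, PV = 18.952958
  t = 2.0000: CF_t = 20.500000, DF = 0.900667, PV = 18.463671
  t = 2.5000: CF_t = 20.500000, DF = 0.877415, PV = 17.987015
  t = 3.0000: CF_t = 1020.500000, DF = 0.854764, PV = 872.286772
Price P = sum_t PV_t = 967.116402


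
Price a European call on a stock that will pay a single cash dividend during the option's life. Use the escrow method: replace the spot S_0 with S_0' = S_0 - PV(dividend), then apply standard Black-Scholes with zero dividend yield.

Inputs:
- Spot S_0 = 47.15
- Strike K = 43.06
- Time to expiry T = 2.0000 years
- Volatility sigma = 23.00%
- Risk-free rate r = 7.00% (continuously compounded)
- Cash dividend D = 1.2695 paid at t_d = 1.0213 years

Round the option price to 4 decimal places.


Answer: Price = 10.6801

Derivation:
PV(D) = D * exp(-r * t_d) = 1.2695 * 0.93100466 = 1.18191041
S_0' = S_0 - PV(D) = 47.1500 - 1.18191041 = 45.96808959
d1 = (ln(S_0'/K) + (r + sigma^2/2)*T) / (sigma*sqrt(T)) = 0.79396704
d2 = d1 - sigma*sqrt(T) = 0.46869792
exp(-rT) = 0.86935824
N(d1) = 0.78639269; N(d2) = 0.68035721
C = S_0' * N(d1) - K * exp(-rT) * N(d2) = 45.96808959 * 0.78639269 - 43.0600 * 0.86935824 * 0.68035721 = 10.6801


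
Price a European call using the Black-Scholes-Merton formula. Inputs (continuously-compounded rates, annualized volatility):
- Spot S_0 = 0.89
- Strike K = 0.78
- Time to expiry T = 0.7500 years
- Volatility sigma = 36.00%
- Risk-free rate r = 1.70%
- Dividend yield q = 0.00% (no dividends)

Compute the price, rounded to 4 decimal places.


Answer: Price = 0.1735

Derivation:
d1 = (ln(S/K) + (r - q + 0.5*sigma^2) * T) / (sigma * sqrt(T)) = 0.61993801
d2 = d1 - sigma * sqrt(T) = 0.30816886
exp(-rT) = 0.98733094; exp(-qT) = 1.00000000
C = S_0 * exp(-qT) * N(d1) - K * exp(-rT) * N(d2)
N(d1) = 0.73235070; N(d2) = 0.62102308
C = 0.8900 * 1.00000000 * 0.73235070 - 0.7800 * 0.98733094 * 0.62102308 = 0.1735


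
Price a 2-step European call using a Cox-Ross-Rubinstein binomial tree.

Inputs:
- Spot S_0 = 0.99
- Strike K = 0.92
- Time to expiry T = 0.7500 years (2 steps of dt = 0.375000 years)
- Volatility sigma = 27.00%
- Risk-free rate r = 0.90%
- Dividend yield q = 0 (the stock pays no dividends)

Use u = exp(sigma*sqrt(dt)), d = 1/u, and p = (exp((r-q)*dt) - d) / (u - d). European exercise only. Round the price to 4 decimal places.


dt = T/N = 0.375000
u = exp(sigma*sqrt(dt)) = 1.179795; d = 1/u = 0.847605
p = (exp((r-q)*dt) - d) / (u - d) = 0.468936
Discount per step: exp(-r*dt) = 0.996631
Stock lattice S(k, i) with i counting down-moves:
  k=0: S(0,0) = 0.9900
  k=1: S(1,0) = 1.1680; S(1,1) = 0.8391
  k=2: S(2,0) = 1.3780; S(2,1) = 0.9900; S(2,2) = 0.7112
Terminal payoffs V(N, i) = max(S_T - K, 0):
  V(2,0) = 0.457997; V(2,1) = 0.070000; V(2,2) = 0.000000
Backward induction: V(k, i) = exp(-r*dt) * [p * V(k+1, i) + (1-p) * V(k+1, i+1)].
  V(1,0) = exp(-r*dt) * [p*0.457997 + (1-p)*0.070000] = 0.251097
  V(1,1) = exp(-r*dt) * [p*0.070000 + (1-p)*0.000000] = 0.032715
  V(0,0) = exp(-r*dt) * [p*0.251097 + (1-p)*0.032715] = 0.134667

Answer: Price = V(0,0) = 0.1347


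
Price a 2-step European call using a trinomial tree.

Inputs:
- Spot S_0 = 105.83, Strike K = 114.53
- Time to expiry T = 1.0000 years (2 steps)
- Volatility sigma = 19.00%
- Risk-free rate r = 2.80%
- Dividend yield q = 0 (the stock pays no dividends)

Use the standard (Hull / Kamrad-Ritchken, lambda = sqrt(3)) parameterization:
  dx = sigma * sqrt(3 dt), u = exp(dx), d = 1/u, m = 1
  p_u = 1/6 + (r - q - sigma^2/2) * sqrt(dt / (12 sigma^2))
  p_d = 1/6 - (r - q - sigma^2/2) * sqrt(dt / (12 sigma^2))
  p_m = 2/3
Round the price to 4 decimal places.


dt = T/N = 0.500000; dx = sigma*sqrt(3*dt) = 0.232702
u = exp(dx) = 1.262005; d = 1/u = 0.792390
p_u = 0.177356, p_m = 0.666667, p_d = 0.155977
Discount per step: exp(-r*dt) = 0.986098
Stock lattice S(k, j) with j the centered position index:
  k=0: S(0,+0) = 105.8300
  k=1: S(1,-1) = 83.8586; S(1,+0) = 105.8300; S(1,+1) = 133.5580
  k=2: S(2,-2) = 66.4488; S(2,-1) = 83.8586; S(2,+0) = 105.8300; S(2,+1) = 133.5580; S(2,+2) = 168.5508
Terminal payoffs V(N, j) = max(S_T - K, 0):
  V(2,-2) = 0.000000; V(2,-1) = 0.000000; V(2,+0) = 0.000000; V(2,+1) = 19.027962; V(2,+2) = 54.020783
Backward induction: V(k, j) = exp(-r*dt) * [p_u * V(k+1, j+1) + p_m * V(k+1, j) + p_d * V(k+1, j-1)]
  V(1,-1) = exp(-r*dt) * [p_u*0.000000 + p_m*0.000000 + p_d*0.000000] = 0.000000
  V(1,+0) = exp(-r*dt) * [p_u*19.027962 + p_m*0.000000 + p_d*0.000000] = 3.327812
  V(1,+1) = exp(-r*dt) * [p_u*54.020783 + p_m*19.027962 + p_d*0.000000] = 21.956680
  V(0,+0) = exp(-r*dt) * [p_u*21.956680 + p_m*3.327812 + p_d*0.000000] = 6.027716

Answer: Price = V(0,0) = 6.0277


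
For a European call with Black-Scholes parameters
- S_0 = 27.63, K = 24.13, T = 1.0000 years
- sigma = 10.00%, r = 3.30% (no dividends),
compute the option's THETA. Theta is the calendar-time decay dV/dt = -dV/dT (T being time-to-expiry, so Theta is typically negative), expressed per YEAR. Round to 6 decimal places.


d1 = 1.7344625930; d2 = 1.6344625930
phi(d1) = 0.0886447228; exp(-qT) = 1.0000000000; exp(-rT) = 0.9675385596
Theta = -S*exp(-qT)*phi(d1)*sigma/(2*sqrt(T)) - r*K*exp(-rT)*N(d2) + q*S*exp(-qT)*N(d1)
N(d1) = 0.9585819813; N(d2) = 0.9489191227; sqrt(T) = 1.0000000000
Term 1 = -27.6300 * 1.0000000000 * 0.0886447228 * 0.1000 / (2 * 1.0000000000) = -0.1224626845
Term 2 = -0.0330 * 24.1300 * 0.9675385596 * 0.9489191227 = -0.7310864632
Term 3 = 0 (no dividend yield, q = 0)
Theta = -0.1224626845 + (-0.7310864632) + (0.0000000000) = -0.853549

Answer: Theta = -0.853549


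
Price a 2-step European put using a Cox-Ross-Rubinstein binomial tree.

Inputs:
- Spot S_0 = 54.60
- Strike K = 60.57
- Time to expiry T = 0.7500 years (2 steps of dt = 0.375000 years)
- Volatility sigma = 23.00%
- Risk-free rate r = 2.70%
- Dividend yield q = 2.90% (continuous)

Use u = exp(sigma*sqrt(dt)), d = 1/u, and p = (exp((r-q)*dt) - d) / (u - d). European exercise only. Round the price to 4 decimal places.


dt = T/N = 0.375000
u = exp(sigma*sqrt(dt)) = 1.151247; d = 1/u = 0.868623
p = (exp((r-q)*dt) - d) / (u - d) = 0.462194
Discount per step: exp(-r*dt) = 0.989926
Stock lattice S(k, i) with i counting down-moves:
  k=0: S(0,0) = 54.6000
  k=1: S(1,0) = 62.8581; S(1,1) = 47.4268
  k=2: S(2,0) = 72.3652; S(2,1) = 54.6000; S(2,2) = 41.1961
Terminal payoffs V(N, i) = max(K - S_T, 0):
  V(2,0) = 0.000000; V(2,1) = 5.970000; V(2,2) = 19.373942
Backward induction: V(k, i) = exp(-r*dt) * [p * V(k+1, i) + (1-p) * V(k+1, i+1)].
  V(1,0) = exp(-r*dt) * [p*0.000000 + (1-p)*5.970000] = 3.178358
  V(1,1) = exp(-r*dt) * [p*5.970000 + (1-p)*19.373942] = 13.045960
  V(0,0) = exp(-r*dt) * [p*3.178358 + (1-p)*13.045960] = 8.399734

Answer: Price = V(0,0) = 8.3997


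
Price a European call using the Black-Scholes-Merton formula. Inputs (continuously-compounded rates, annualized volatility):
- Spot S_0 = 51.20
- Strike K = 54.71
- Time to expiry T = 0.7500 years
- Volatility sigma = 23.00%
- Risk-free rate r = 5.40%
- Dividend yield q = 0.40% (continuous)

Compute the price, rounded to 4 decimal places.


Answer: Price = 3.4056

Derivation:
d1 = (ln(S/K) + (r - q + 0.5*sigma^2) * T) / (sigma * sqrt(T)) = -0.04503069
d2 = d1 - sigma * sqrt(T) = -0.24421653
exp(-rT) = 0.96030916; exp(-qT) = 0.99700450
C = S_0 * exp(-qT) * N(d1) - K * exp(-rT) * N(d2)
N(d1) = 0.48204142; N(d2) = 0.40353156
C = 51.2000 * 0.99700450 * 0.48204142 - 54.7100 * 0.96030916 * 0.40353156 = 3.4056


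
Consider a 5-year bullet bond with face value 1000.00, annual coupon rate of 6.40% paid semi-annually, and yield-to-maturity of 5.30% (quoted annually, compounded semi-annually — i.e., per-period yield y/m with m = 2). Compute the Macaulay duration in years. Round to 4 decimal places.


Answer: Macaulay duration = 4.3746 years

Derivation:
Coupon per period c = face * coupon_rate / m = 32.000000
Periods per year m = 2; per-period yield y/m = 0.026500
Number of cashflows N = 10
Cashflows (t years, CF_t, discount factor 1/(1+y/m)^(m*t), PV):
  t = 0.5000: CF_t = 32.000000, DF = 0.974184, PV = 31.173892
  t = 1.0000: CF_t = 32.000000, DF = 0.949035, PV = 30.369110
  t = 1.5000: CF_t = 32.000000, DF = 0.924535, PV = 29.585105
  t = 2.0000: CF_t = 32.000000, DF = 0.900667, PV = 28.821340
  t = 2.5000: CF_t = 32.000000, DF = 0.877415, PV = 28.077291
  t = 3.0000: CF_t = 32.000000, DF = 0.854764, PV = 27.352451
  t = 3.5000: CF_t = 32.000000, DF = 0.832698, PV = 26.646324
  t = 4.0000: CF_t = 32.000000, DF = 0.811201, PV = 25.958426
  t = 4.5000: CF_t = 32.000000, DF = 0.790259, PV = 25.288286
  t = 5.0000: CF_t = 1032.000000, DF = 0.769858, PV = 794.493156
Price P = sum_t PV_t = 1047.765381
Macaulay numerator sum_t t * PV_t:
  t * PV_t at t = 0.5000: 15.586946
  t * PV_t at t = 1.0000: 30.369110
  t * PV_t at t = 1.5000: 44.377658
  t * PV_t at t = 2.0000: 57.642679
  t * PV_t at t = 2.5000: 70.193229
  t * PV_t at t = 3.0000: 82.057354
  t * PV_t at t = 3.5000: 93.262134
  t * PV_t at t = 4.0000: 103.833702
  t * PV_t at t = 4.5000: 113.797287
  t * PV_t at t = 5.0000: 3972.465778
Macaulay duration D = (sum_t t * PV_t) / P = 4583.585878 / 1047.765381 = 4.374630


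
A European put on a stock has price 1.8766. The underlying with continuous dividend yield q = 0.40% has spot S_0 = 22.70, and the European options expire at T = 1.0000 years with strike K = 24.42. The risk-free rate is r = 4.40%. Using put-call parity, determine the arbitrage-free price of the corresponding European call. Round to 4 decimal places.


Answer: Call price = 1.1172

Derivation:
Put-call parity: C - P = S_0 * exp(-qT) - K * exp(-rT).
S_0 * exp(-qT) = 22.7000 * 0.99600799 = 22.60938136
K * exp(-rT) = 24.4200 * 0.95695396 = 23.36881564
C = P + S*exp(-qT) - K*exp(-rT)
C = 1.8766 + 22.60938136 - 23.36881564 = 1.1172


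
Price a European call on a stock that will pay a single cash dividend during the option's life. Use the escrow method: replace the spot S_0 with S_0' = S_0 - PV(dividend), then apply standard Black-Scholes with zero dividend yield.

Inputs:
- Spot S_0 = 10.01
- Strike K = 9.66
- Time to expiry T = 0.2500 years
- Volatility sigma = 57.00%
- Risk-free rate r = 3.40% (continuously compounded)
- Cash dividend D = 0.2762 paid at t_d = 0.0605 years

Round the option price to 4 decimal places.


Answer: Price = 1.1740

Derivation:
PV(D) = D * exp(-r * t_d) = 0.2762 * 0.99794511 = 0.27563244
S_0' = S_0 - PV(D) = 10.0100 - 0.27563244 = 9.73436756
d1 = (ln(S_0'/K) + (r + sigma^2/2)*T) / (sigma*sqrt(T)) = 0.19923341
d2 = d1 - sigma*sqrt(T) = -0.08576659
exp(-rT) = 0.99153602
N(d1) = 0.57895992; N(d2) = 0.46582598
C = S_0' * N(d1) - K * exp(-rT) * N(d2) = 9.73436756 * 0.57895992 - 9.6600 * 0.99153602 * 0.46582598 = 1.1740


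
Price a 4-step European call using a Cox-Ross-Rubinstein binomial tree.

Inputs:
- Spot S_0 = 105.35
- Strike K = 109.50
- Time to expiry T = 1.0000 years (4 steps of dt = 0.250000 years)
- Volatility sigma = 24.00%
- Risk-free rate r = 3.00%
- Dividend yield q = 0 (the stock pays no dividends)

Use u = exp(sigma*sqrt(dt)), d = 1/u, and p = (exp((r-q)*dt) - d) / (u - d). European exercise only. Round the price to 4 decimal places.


Answer: Price = V(0,0) = 9.6817

Derivation:
dt = T/N = 0.250000
u = exp(sigma*sqrt(dt)) = 1.127497; d = 1/u = 0.886920
p = (exp((r-q)*dt) - d) / (u - d) = 0.501328
Discount per step: exp(-r*dt) = 0.992528
Stock lattice S(k, i) with i counting down-moves:
  k=0: S(0,0) = 105.3500
  k=1: S(1,0) = 118.7818; S(1,1) = 93.4371
  k=2: S(2,0) = 133.9261; S(2,1) = 105.3500; S(2,2) = 82.8712
  k=3: S(3,0) = 151.0013; S(3,1) = 118.7818; S(3,2) = 93.4371; S(3,3) = 73.5002
  k=4: S(4,0) = 170.2534; S(4,1) = 133.9261; S(4,2) = 105.3500; S(4,3) = 82.8712; S(4,4) = 65.1888
Terminal payoffs V(N, i) = max(S_T - K, 0):
  V(4,0) = 60.753438; V(4,1) = 24.426098; V(4,2) = 0.000000; V(4,3) = 0.000000; V(4,4) = 0.000000
Backward induction: V(k, i) = exp(-r*dt) * [p * V(k+1, i) + (1-p) * V(k+1, i+1)].
  V(3,0) = exp(-r*dt) * [p*60.753438 + (1-p)*24.426098] = 42.319432
  V(3,1) = exp(-r*dt) * [p*24.426098 + (1-p)*0.000000] = 12.153996
  V(3,2) = exp(-r*dt) * [p*0.000000 + (1-p)*0.000000] = 0.000000
  V(3,3) = exp(-r*dt) * [p*0.000000 + (1-p)*0.000000] = 0.000000
  V(2,0) = exp(-r*dt) * [p*42.319432 + (1-p)*12.153996] = 27.072971
  V(2,1) = exp(-r*dt) * [p*12.153996 + (1-p)*0.000000] = 6.047614
  V(2,2) = exp(-r*dt) * [p*0.000000 + (1-p)*0.000000] = 0.000000
  V(1,0) = exp(-r*dt) * [p*27.072971 + (1-p)*6.047614] = 16.464274
  V(1,1) = exp(-r*dt) * [p*6.047614 + (1-p)*0.000000] = 3.009186
  V(0,0) = exp(-r*dt) * [p*16.464274 + (1-p)*3.009186] = 9.681716


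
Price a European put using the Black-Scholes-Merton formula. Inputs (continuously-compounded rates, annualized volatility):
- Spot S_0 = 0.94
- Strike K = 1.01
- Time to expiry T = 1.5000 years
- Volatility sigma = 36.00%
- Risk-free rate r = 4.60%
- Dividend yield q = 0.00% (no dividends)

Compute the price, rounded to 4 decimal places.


d1 = (ln(S/K) + (r - q + 0.5*sigma^2) * T) / (sigma * sqrt(T)) = 0.21404518
d2 = d1 - sigma * sqrt(T) = -0.22686297
exp(-rT) = 0.93332668; exp(-qT) = 1.00000000
P = K * exp(-rT) * N(-d2) - S_0 * exp(-qT) * N(-d1)
N(-d1) = 0.41525591; N(-d2) = 0.58973485
P = 1.0100 * 0.93332668 * 0.58973485 - 0.9400 * 1.00000000 * 0.41525591 = 0.1656

Answer: Price = 0.1656


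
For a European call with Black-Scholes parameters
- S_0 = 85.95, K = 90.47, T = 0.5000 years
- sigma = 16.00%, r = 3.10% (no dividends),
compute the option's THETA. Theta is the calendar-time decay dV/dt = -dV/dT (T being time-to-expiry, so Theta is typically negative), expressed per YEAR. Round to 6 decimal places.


d1 = -0.2594425357; d2 = -0.3725796207
phi(d1) = 0.3857392145; exp(-qT) = 1.0000000000; exp(-rT) = 0.9846195068
Theta = -S*exp(-qT)*phi(d1)*sigma/(2*sqrt(T)) - r*K*exp(-rT)*N(d2) + q*S*exp(-qT)*N(d1)
N(d1) = 0.3976469071; N(d2) = 0.3547306714; sqrt(T) = 0.7071067812
Term 1 = -85.9500 * 1.0000000000 * 0.3857392145 * 0.1600 / (2 * 0.7071067812) = -3.7509792148
Term 2 = -0.0310 * 90.4700 * 0.9846195068 * 0.3547306714 = -0.9795654540
Term 3 = 0 (no dividend yield, q = 0)
Theta = -3.7509792148 + (-0.9795654540) + (0.0000000000) = -4.730545

Answer: Theta = -4.730545


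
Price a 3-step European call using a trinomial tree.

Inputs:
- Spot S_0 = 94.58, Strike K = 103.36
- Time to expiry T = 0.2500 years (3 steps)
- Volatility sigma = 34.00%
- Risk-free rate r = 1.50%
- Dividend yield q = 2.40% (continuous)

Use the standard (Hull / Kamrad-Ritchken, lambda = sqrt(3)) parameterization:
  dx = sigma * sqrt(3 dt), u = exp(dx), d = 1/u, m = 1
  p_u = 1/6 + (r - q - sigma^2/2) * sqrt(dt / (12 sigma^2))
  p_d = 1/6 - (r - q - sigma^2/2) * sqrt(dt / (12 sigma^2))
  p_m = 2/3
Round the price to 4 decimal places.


Answer: Price = V(0,0) = 3.3659

Derivation:
dt = T/N = 0.083333; dx = sigma*sqrt(3*dt) = 0.170000
u = exp(dx) = 1.185305; d = 1/u = 0.843665
p_u = 0.150294, p_m = 0.666667, p_d = 0.183039
Discount per step: exp(-r*dt) = 0.998751
Stock lattice S(k, j) with j the centered position index:
  k=0: S(0,+0) = 94.5800
  k=1: S(1,-1) = 79.7938; S(1,+0) = 94.5800; S(1,+1) = 112.1061
  k=2: S(2,-2) = 67.3192; S(2,-1) = 79.7938; S(2,+0) = 94.5800; S(2,+1) = 112.1061; S(2,+2) = 132.8799
  k=3: S(3,-3) = 56.7949; S(3,-2) = 67.3192; S(3,-1) = 79.7938; S(3,+0) = 94.5800; S(3,+1) = 112.1061; S(3,+2) = 132.8799; S(3,+3) = 157.5032
Terminal payoffs V(N, j) = max(S_T - K, 0):
  V(3,-3) = 0.000000; V(3,-2) = 0.000000; V(3,-1) = 0.000000; V(3,+0) = 0.000000; V(3,+1) = 8.746133; V(3,+2) = 29.519943; V(3,+3) = 54.143241
Backward induction: V(k, j) = exp(-r*dt) * [p_u * V(k+1, j+1) + p_m * V(k+1, j) + p_d * V(k+1, j-1)]
  V(2,-2) = exp(-r*dt) * [p_u*0.000000 + p_m*0.000000 + p_d*0.000000] = 0.000000
  V(2,-1) = exp(-r*dt) * [p_u*0.000000 + p_m*0.000000 + p_d*0.000000] = 0.000000
  V(2,+0) = exp(-r*dt) * [p_u*8.746133 + p_m*0.000000 + p_d*0.000000] = 1.312850
  V(2,+1) = exp(-r*dt) * [p_u*29.519943 + p_m*8.746133 + p_d*0.000000] = 10.254603
  V(2,+2) = exp(-r*dt) * [p_u*54.143241 + p_m*29.519943 + p_d*8.746133] = 29.381508
  V(1,-1) = exp(-r*dt) * [p_u*1.312850 + p_m*0.000000 + p_d*0.000000] = 0.197067
  V(1,+0) = exp(-r*dt) * [p_u*10.254603 + p_m*1.312850 + p_d*0.000000] = 2.413421
  V(1,+1) = exp(-r*dt) * [p_u*29.381508 + p_m*10.254603 + p_d*1.312850] = 11.478216
  V(0,+0) = exp(-r*dt) * [p_u*11.478216 + p_m*2.413421 + p_d*0.197067] = 3.365917
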